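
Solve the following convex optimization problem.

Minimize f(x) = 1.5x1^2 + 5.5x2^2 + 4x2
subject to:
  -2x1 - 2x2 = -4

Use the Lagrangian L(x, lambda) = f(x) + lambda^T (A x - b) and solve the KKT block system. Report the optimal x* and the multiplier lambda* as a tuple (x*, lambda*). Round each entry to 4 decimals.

Form the Lagrangian:
  L(x, lambda) = (1/2) x^T Q x + c^T x + lambda^T (A x - b)
Stationarity (grad_x L = 0): Q x + c + A^T lambda = 0.
Primal feasibility: A x = b.

This gives the KKT block system:
  [ Q   A^T ] [ x     ]   [-c ]
  [ A    0  ] [ lambda ] = [ b ]

Solving the linear system:
  x*      = (1.8571, 0.1429)
  lambda* = (2.7857)
  f(x*)   = 5.8571

x* = (1.8571, 0.1429), lambda* = (2.7857)


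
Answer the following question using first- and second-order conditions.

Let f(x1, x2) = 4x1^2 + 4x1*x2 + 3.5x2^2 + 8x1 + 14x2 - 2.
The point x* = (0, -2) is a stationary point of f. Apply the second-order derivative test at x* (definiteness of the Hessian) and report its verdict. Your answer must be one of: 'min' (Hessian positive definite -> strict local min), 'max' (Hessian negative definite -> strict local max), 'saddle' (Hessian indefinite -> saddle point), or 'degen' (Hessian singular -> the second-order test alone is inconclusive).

Compute the Hessian H = grad^2 f:
  H = [[8, 4], [4, 7]]
Verify stationarity: grad f(x*) = H x* + g = (0, 0).
Eigenvalues of H: 3.4689, 11.5311.
Both eigenvalues > 0, so H is positive definite -> x* is a strict local min.

min


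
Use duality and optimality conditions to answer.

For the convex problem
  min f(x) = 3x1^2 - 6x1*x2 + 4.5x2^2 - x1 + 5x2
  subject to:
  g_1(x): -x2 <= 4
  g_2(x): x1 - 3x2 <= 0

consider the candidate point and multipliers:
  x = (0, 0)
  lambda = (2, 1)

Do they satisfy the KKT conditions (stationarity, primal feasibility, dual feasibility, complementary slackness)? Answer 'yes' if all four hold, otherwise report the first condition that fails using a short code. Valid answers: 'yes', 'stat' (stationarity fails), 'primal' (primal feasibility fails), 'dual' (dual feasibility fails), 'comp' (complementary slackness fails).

Gradient of f: grad f(x) = Q x + c = (-1, 5)
Constraint values g_i(x) = a_i^T x - b_i:
  g_1((0, 0)) = -4
  g_2((0, 0)) = 0
Stationarity residual: grad f(x) + sum_i lambda_i a_i = (0, 0)
  -> stationarity OK
Primal feasibility (all g_i <= 0): OK
Dual feasibility (all lambda_i >= 0): OK
Complementary slackness (lambda_i * g_i(x) = 0 for all i): FAILS

Verdict: the first failing condition is complementary_slackness -> comp.

comp


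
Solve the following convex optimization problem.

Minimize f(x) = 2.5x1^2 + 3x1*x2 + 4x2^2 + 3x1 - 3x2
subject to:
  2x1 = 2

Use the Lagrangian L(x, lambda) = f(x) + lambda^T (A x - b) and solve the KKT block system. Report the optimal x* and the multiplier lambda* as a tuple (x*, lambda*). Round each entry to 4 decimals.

Form the Lagrangian:
  L(x, lambda) = (1/2) x^T Q x + c^T x + lambda^T (A x - b)
Stationarity (grad_x L = 0): Q x + c + A^T lambda = 0.
Primal feasibility: A x = b.

This gives the KKT block system:
  [ Q   A^T ] [ x     ]   [-c ]
  [ A    0  ] [ lambda ] = [ b ]

Solving the linear system:
  x*      = (1, 0)
  lambda* = (-4)
  f(x*)   = 5.5

x* = (1, 0), lambda* = (-4)


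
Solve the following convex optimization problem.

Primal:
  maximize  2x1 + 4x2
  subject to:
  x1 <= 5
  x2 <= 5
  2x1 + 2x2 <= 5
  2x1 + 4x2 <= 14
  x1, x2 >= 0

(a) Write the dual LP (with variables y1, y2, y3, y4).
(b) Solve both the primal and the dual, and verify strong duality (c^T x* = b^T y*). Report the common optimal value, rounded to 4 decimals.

The standard primal-dual pair for 'max c^T x s.t. A x <= b, x >= 0' is:
  Dual:  min b^T y  s.t.  A^T y >= c,  y >= 0.

So the dual LP is:
  minimize  5y1 + 5y2 + 5y3 + 14y4
  subject to:
    y1 + 2y3 + 2y4 >= 2
    y2 + 2y3 + 4y4 >= 4
    y1, y2, y3, y4 >= 0

Solving the primal: x* = (0, 2.5).
  primal value c^T x* = 10.
Solving the dual: y* = (0, 0, 2, 0).
  dual value b^T y* = 10.
Strong duality: c^T x* = b^T y*. Confirmed.

10


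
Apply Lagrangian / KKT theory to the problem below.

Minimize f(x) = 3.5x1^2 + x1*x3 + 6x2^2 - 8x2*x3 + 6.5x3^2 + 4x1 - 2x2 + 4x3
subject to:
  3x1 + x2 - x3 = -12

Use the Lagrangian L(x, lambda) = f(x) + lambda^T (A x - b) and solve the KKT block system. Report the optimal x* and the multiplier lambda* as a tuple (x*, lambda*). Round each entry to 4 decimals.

Form the Lagrangian:
  L(x, lambda) = (1/2) x^T Q x + c^T x + lambda^T (A x - b)
Stationarity (grad_x L = 0): Q x + c + A^T lambda = 0.
Primal feasibility: A x = b.

This gives the KKT block system:
  [ Q   A^T ] [ x     ]   [-c ]
  [ A    0  ] [ lambda ] = [ b ]

Solving the linear system:
  x*      = (-3.7987, -0.1357, 0.4683)
  lambda* = (7.3742)
  f(x*)   = 37.7199

x* = (-3.7987, -0.1357, 0.4683), lambda* = (7.3742)


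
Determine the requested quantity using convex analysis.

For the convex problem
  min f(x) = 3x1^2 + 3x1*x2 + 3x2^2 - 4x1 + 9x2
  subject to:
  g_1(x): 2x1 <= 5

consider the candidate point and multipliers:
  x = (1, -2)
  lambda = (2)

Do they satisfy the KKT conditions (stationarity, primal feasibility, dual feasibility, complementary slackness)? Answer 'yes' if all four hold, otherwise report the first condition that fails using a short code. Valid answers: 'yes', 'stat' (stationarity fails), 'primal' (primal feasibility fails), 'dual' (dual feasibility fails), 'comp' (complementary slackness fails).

Gradient of f: grad f(x) = Q x + c = (-4, 0)
Constraint values g_i(x) = a_i^T x - b_i:
  g_1((1, -2)) = -3
Stationarity residual: grad f(x) + sum_i lambda_i a_i = (0, 0)
  -> stationarity OK
Primal feasibility (all g_i <= 0): OK
Dual feasibility (all lambda_i >= 0): OK
Complementary slackness (lambda_i * g_i(x) = 0 for all i): FAILS

Verdict: the first failing condition is complementary_slackness -> comp.

comp


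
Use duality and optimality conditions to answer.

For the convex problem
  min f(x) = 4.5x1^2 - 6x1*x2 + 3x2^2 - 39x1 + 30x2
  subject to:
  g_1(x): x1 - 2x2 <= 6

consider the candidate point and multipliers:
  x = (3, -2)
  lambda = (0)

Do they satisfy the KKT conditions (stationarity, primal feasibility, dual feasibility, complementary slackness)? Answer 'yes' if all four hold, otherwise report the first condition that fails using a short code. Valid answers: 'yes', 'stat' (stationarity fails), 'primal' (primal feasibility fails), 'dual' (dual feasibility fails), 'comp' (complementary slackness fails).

Gradient of f: grad f(x) = Q x + c = (0, 0)
Constraint values g_i(x) = a_i^T x - b_i:
  g_1((3, -2)) = 1
Stationarity residual: grad f(x) + sum_i lambda_i a_i = (0, 0)
  -> stationarity OK
Primal feasibility (all g_i <= 0): FAILS
Dual feasibility (all lambda_i >= 0): OK
Complementary slackness (lambda_i * g_i(x) = 0 for all i): OK

Verdict: the first failing condition is primal_feasibility -> primal.

primal


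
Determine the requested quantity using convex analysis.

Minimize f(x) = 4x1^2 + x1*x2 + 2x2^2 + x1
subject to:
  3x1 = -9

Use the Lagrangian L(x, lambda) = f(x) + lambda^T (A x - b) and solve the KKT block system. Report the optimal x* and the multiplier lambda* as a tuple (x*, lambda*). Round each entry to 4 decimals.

Form the Lagrangian:
  L(x, lambda) = (1/2) x^T Q x + c^T x + lambda^T (A x - b)
Stationarity (grad_x L = 0): Q x + c + A^T lambda = 0.
Primal feasibility: A x = b.

This gives the KKT block system:
  [ Q   A^T ] [ x     ]   [-c ]
  [ A    0  ] [ lambda ] = [ b ]

Solving the linear system:
  x*      = (-3, 0.75)
  lambda* = (7.4167)
  f(x*)   = 31.875

x* = (-3, 0.75), lambda* = (7.4167)


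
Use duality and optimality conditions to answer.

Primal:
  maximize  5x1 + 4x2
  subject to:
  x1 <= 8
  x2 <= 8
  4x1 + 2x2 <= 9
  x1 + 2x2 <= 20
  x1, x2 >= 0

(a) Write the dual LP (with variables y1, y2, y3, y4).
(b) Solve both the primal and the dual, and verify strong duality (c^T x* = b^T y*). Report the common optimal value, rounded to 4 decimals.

The standard primal-dual pair for 'max c^T x s.t. A x <= b, x >= 0' is:
  Dual:  min b^T y  s.t.  A^T y >= c,  y >= 0.

So the dual LP is:
  minimize  8y1 + 8y2 + 9y3 + 20y4
  subject to:
    y1 + 4y3 + y4 >= 5
    y2 + 2y3 + 2y4 >= 4
    y1, y2, y3, y4 >= 0

Solving the primal: x* = (0, 4.5).
  primal value c^T x* = 18.
Solving the dual: y* = (0, 0, 2, 0).
  dual value b^T y* = 18.
Strong duality: c^T x* = b^T y*. Confirmed.

18


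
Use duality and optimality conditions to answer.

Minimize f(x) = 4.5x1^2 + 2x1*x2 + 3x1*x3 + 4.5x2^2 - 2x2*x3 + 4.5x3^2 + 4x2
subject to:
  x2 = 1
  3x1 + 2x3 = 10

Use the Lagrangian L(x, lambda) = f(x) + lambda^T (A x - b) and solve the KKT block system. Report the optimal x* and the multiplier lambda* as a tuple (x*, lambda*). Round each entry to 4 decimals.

Form the Lagrangian:
  L(x, lambda) = (1/2) x^T Q x + c^T x + lambda^T (A x - b)
Stationarity (grad_x L = 0): Q x + c + A^T lambda = 0.
Primal feasibility: A x = b.

This gives the KKT block system:
  [ Q   A^T ] [ x     ]   [-c ]
  [ A    0  ] [ lambda ] = [ b ]

Solving the linear system:
  x*      = (2.3457, 1, 1.4815)
  lambda* = (-14.7284, -9.1852)
  f(x*)   = 55.2901

x* = (2.3457, 1, 1.4815), lambda* = (-14.7284, -9.1852)


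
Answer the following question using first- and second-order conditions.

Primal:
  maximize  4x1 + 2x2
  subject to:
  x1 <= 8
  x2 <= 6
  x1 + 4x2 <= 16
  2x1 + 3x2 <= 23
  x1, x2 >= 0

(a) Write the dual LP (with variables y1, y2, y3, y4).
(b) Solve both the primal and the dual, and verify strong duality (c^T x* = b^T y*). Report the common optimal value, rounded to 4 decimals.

The standard primal-dual pair for 'max c^T x s.t. A x <= b, x >= 0' is:
  Dual:  min b^T y  s.t.  A^T y >= c,  y >= 0.

So the dual LP is:
  minimize  8y1 + 6y2 + 16y3 + 23y4
  subject to:
    y1 + y3 + 2y4 >= 4
    y2 + 4y3 + 3y4 >= 2
    y1, y2, y3, y4 >= 0

Solving the primal: x* = (8, 2).
  primal value c^T x* = 36.
Solving the dual: y* = (3.5, 0, 0.5, 0).
  dual value b^T y* = 36.
Strong duality: c^T x* = b^T y*. Confirmed.

36


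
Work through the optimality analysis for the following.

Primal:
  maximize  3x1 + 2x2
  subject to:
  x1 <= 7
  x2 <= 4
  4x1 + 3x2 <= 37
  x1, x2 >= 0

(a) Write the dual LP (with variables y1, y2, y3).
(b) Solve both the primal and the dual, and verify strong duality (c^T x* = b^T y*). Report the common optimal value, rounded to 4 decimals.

The standard primal-dual pair for 'max c^T x s.t. A x <= b, x >= 0' is:
  Dual:  min b^T y  s.t.  A^T y >= c,  y >= 0.

So the dual LP is:
  minimize  7y1 + 4y2 + 37y3
  subject to:
    y1 + 4y3 >= 3
    y2 + 3y3 >= 2
    y1, y2, y3 >= 0

Solving the primal: x* = (7, 3).
  primal value c^T x* = 27.
Solving the dual: y* = (0.3333, 0, 0.6667).
  dual value b^T y* = 27.
Strong duality: c^T x* = b^T y*. Confirmed.

27


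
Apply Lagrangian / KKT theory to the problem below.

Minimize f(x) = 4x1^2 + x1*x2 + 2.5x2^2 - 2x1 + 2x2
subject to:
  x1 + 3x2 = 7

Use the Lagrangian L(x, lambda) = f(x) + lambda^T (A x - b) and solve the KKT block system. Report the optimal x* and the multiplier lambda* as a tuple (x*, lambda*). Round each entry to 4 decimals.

Form the Lagrangian:
  L(x, lambda) = (1/2) x^T Q x + c^T x + lambda^T (A x - b)
Stationarity (grad_x L = 0): Q x + c + A^T lambda = 0.
Primal feasibility: A x = b.

This gives the KKT block system:
  [ Q   A^T ] [ x     ]   [-c ]
  [ A    0  ] [ lambda ] = [ b ]

Solving the linear system:
  x*      = (0.5352, 2.1549)
  lambda* = (-4.4366)
  f(x*)   = 17.1479

x* = (0.5352, 2.1549), lambda* = (-4.4366)


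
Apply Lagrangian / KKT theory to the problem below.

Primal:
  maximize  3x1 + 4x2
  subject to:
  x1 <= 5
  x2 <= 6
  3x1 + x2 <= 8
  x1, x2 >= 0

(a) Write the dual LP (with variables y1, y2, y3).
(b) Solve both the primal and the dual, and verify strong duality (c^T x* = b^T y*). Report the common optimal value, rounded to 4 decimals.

The standard primal-dual pair for 'max c^T x s.t. A x <= b, x >= 0' is:
  Dual:  min b^T y  s.t.  A^T y >= c,  y >= 0.

So the dual LP is:
  minimize  5y1 + 6y2 + 8y3
  subject to:
    y1 + 3y3 >= 3
    y2 + y3 >= 4
    y1, y2, y3 >= 0

Solving the primal: x* = (0.6667, 6).
  primal value c^T x* = 26.
Solving the dual: y* = (0, 3, 1).
  dual value b^T y* = 26.
Strong duality: c^T x* = b^T y*. Confirmed.

26


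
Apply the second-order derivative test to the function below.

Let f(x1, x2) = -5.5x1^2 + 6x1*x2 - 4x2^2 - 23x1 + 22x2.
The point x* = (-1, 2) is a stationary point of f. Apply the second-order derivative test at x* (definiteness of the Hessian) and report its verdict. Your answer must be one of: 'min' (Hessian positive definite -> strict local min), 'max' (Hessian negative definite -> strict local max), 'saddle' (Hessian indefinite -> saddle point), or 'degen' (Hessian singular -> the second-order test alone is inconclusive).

Compute the Hessian H = grad^2 f:
  H = [[-11, 6], [6, -8]]
Verify stationarity: grad f(x*) = H x* + g = (0, 0).
Eigenvalues of H: -15.6847, -3.3153.
Both eigenvalues < 0, so H is negative definite -> x* is a strict local max.

max


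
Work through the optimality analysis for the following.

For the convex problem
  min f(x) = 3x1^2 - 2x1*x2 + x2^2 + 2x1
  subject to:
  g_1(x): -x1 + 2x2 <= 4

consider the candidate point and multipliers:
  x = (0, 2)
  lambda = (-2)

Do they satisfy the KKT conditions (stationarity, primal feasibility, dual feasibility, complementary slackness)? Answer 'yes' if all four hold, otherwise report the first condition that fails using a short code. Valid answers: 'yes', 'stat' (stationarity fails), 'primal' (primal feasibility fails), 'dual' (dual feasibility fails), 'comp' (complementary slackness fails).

Gradient of f: grad f(x) = Q x + c = (-2, 4)
Constraint values g_i(x) = a_i^T x - b_i:
  g_1((0, 2)) = 0
Stationarity residual: grad f(x) + sum_i lambda_i a_i = (0, 0)
  -> stationarity OK
Primal feasibility (all g_i <= 0): OK
Dual feasibility (all lambda_i >= 0): FAILS
Complementary slackness (lambda_i * g_i(x) = 0 for all i): OK

Verdict: the first failing condition is dual_feasibility -> dual.

dual


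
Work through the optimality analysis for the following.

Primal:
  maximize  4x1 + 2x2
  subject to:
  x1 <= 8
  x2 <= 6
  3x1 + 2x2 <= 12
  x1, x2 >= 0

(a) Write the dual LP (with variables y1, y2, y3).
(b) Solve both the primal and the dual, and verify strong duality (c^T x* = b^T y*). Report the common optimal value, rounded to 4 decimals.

The standard primal-dual pair for 'max c^T x s.t. A x <= b, x >= 0' is:
  Dual:  min b^T y  s.t.  A^T y >= c,  y >= 0.

So the dual LP is:
  minimize  8y1 + 6y2 + 12y3
  subject to:
    y1 + 3y3 >= 4
    y2 + 2y3 >= 2
    y1, y2, y3 >= 0

Solving the primal: x* = (4, 0).
  primal value c^T x* = 16.
Solving the dual: y* = (0, 0, 1.3333).
  dual value b^T y* = 16.
Strong duality: c^T x* = b^T y*. Confirmed.

16


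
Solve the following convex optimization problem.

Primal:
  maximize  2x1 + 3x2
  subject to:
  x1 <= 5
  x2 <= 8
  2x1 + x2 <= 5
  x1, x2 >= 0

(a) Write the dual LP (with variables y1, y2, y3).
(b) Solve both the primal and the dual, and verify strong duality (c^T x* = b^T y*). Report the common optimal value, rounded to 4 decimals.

The standard primal-dual pair for 'max c^T x s.t. A x <= b, x >= 0' is:
  Dual:  min b^T y  s.t.  A^T y >= c,  y >= 0.

So the dual LP is:
  minimize  5y1 + 8y2 + 5y3
  subject to:
    y1 + 2y3 >= 2
    y2 + y3 >= 3
    y1, y2, y3 >= 0

Solving the primal: x* = (0, 5).
  primal value c^T x* = 15.
Solving the dual: y* = (0, 0, 3).
  dual value b^T y* = 15.
Strong duality: c^T x* = b^T y*. Confirmed.

15


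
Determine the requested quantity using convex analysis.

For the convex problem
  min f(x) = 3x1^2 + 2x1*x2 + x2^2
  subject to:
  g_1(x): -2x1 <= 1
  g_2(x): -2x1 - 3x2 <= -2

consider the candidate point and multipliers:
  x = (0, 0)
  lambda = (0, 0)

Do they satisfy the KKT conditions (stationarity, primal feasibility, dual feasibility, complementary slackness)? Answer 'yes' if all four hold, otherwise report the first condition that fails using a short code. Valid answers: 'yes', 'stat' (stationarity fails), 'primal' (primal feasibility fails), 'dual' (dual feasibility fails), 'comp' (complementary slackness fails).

Gradient of f: grad f(x) = Q x + c = (0, 0)
Constraint values g_i(x) = a_i^T x - b_i:
  g_1((0, 0)) = -1
  g_2((0, 0)) = 2
Stationarity residual: grad f(x) + sum_i lambda_i a_i = (0, 0)
  -> stationarity OK
Primal feasibility (all g_i <= 0): FAILS
Dual feasibility (all lambda_i >= 0): OK
Complementary slackness (lambda_i * g_i(x) = 0 for all i): OK

Verdict: the first failing condition is primal_feasibility -> primal.

primal


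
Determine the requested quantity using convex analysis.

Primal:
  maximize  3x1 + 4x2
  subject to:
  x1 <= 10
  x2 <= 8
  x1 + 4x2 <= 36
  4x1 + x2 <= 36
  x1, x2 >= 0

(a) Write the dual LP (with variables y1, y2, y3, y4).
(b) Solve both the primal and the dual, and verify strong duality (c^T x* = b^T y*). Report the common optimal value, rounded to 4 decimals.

The standard primal-dual pair for 'max c^T x s.t. A x <= b, x >= 0' is:
  Dual:  min b^T y  s.t.  A^T y >= c,  y >= 0.

So the dual LP is:
  minimize  10y1 + 8y2 + 36y3 + 36y4
  subject to:
    y1 + y3 + 4y4 >= 3
    y2 + 4y3 + y4 >= 4
    y1, y2, y3, y4 >= 0

Solving the primal: x* = (7.2, 7.2).
  primal value c^T x* = 50.4.
Solving the dual: y* = (0, 0, 0.8667, 0.5333).
  dual value b^T y* = 50.4.
Strong duality: c^T x* = b^T y*. Confirmed.

50.4


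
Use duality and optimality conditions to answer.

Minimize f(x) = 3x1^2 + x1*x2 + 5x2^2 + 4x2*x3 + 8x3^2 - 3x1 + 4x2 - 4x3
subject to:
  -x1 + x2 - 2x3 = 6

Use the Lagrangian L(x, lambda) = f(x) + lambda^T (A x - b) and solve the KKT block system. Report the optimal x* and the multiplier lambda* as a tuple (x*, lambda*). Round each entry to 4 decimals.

Form the Lagrangian:
  L(x, lambda) = (1/2) x^T Q x + c^T x + lambda^T (A x - b)
Stationarity (grad_x L = 0): Q x + c + A^T lambda = 0.
Primal feasibility: A x = b.

This gives the KKT block system:
  [ Q   A^T ] [ x     ]   [-c ]
  [ A    0  ] [ lambda ] = [ b ]

Solving the linear system:
  x*      = (-1.5742, 1.4516, -1.4871)
  lambda* = (-10.9935)
  f(x*)   = 41.2194

x* = (-1.5742, 1.4516, -1.4871), lambda* = (-10.9935)


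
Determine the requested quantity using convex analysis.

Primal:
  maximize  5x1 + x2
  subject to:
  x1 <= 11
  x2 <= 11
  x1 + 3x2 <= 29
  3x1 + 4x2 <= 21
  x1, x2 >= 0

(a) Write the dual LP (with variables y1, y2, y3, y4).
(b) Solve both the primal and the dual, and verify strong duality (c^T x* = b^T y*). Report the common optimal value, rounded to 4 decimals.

The standard primal-dual pair for 'max c^T x s.t. A x <= b, x >= 0' is:
  Dual:  min b^T y  s.t.  A^T y >= c,  y >= 0.

So the dual LP is:
  minimize  11y1 + 11y2 + 29y3 + 21y4
  subject to:
    y1 + y3 + 3y4 >= 5
    y2 + 3y3 + 4y4 >= 1
    y1, y2, y3, y4 >= 0

Solving the primal: x* = (7, 0).
  primal value c^T x* = 35.
Solving the dual: y* = (0, 0, 0, 1.6667).
  dual value b^T y* = 35.
Strong duality: c^T x* = b^T y*. Confirmed.

35


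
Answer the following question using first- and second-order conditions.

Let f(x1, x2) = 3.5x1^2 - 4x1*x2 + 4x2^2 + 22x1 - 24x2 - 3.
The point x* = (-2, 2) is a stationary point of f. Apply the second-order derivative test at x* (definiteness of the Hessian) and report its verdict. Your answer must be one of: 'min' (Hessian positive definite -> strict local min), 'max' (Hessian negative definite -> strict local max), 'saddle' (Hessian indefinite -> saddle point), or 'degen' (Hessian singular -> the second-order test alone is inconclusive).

Compute the Hessian H = grad^2 f:
  H = [[7, -4], [-4, 8]]
Verify stationarity: grad f(x*) = H x* + g = (0, 0).
Eigenvalues of H: 3.4689, 11.5311.
Both eigenvalues > 0, so H is positive definite -> x* is a strict local min.

min


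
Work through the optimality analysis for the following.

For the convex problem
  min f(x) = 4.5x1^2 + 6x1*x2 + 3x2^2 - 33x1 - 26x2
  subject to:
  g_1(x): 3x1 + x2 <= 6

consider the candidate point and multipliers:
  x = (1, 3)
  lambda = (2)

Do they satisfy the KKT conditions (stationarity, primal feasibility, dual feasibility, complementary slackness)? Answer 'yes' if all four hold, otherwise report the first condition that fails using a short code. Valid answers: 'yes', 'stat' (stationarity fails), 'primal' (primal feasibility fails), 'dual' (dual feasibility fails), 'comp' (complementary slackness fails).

Gradient of f: grad f(x) = Q x + c = (-6, -2)
Constraint values g_i(x) = a_i^T x - b_i:
  g_1((1, 3)) = 0
Stationarity residual: grad f(x) + sum_i lambda_i a_i = (0, 0)
  -> stationarity OK
Primal feasibility (all g_i <= 0): OK
Dual feasibility (all lambda_i >= 0): OK
Complementary slackness (lambda_i * g_i(x) = 0 for all i): OK

Verdict: yes, KKT holds.

yes


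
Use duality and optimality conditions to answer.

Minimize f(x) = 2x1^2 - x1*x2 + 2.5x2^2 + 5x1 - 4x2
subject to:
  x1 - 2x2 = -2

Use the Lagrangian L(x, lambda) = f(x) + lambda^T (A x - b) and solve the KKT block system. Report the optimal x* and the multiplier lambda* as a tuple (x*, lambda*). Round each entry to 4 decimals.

Form the Lagrangian:
  L(x, lambda) = (1/2) x^T Q x + c^T x + lambda^T (A x - b)
Stationarity (grad_x L = 0): Q x + c + A^T lambda = 0.
Primal feasibility: A x = b.

This gives the KKT block system:
  [ Q   A^T ] [ x     ]   [-c ]
  [ A    0  ] [ lambda ] = [ b ]

Solving the linear system:
  x*      = (-1.0588, 0.4706)
  lambda* = (-0.2941)
  f(x*)   = -3.8824

x* = (-1.0588, 0.4706), lambda* = (-0.2941)


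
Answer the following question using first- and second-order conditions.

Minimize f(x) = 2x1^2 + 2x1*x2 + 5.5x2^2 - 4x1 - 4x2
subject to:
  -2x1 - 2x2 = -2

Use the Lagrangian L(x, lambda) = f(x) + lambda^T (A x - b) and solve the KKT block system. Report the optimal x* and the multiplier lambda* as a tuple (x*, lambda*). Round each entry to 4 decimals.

Form the Lagrangian:
  L(x, lambda) = (1/2) x^T Q x + c^T x + lambda^T (A x - b)
Stationarity (grad_x L = 0): Q x + c + A^T lambda = 0.
Primal feasibility: A x = b.

This gives the KKT block system:
  [ Q   A^T ] [ x     ]   [-c ]
  [ A    0  ] [ lambda ] = [ b ]

Solving the linear system:
  x*      = (0.8182, 0.1818)
  lambda* = (-0.1818)
  f(x*)   = -2.1818

x* = (0.8182, 0.1818), lambda* = (-0.1818)


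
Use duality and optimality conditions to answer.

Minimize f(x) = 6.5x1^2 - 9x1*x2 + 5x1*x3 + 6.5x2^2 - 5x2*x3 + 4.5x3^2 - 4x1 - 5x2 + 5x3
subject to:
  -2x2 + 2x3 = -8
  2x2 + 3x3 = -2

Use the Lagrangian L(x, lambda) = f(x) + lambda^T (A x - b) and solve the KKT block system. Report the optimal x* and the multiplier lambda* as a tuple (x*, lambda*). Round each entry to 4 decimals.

Form the Lagrangian:
  L(x, lambda) = (1/2) x^T Q x + c^T x + lambda^T (A x - b)
Stationarity (grad_x L = 0): Q x + c + A^T lambda = 0.
Primal feasibility: A x = b.

This gives the KKT block system:
  [ Q   A^T ] [ x     ]   [-c ]
  [ A    0  ] [ lambda ] = [ b ]

Solving the linear system:
  x*      = (2.4615, 2, -2)
  lambda* = (4.7923, 0.3692)
  f(x*)   = 4.6154

x* = (2.4615, 2, -2), lambda* = (4.7923, 0.3692)


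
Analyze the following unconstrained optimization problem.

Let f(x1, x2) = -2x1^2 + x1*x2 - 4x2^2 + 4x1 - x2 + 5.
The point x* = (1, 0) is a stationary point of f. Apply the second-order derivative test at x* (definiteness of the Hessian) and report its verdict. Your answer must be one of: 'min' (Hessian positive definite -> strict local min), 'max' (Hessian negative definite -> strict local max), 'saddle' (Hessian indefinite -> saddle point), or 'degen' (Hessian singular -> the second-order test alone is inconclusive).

Compute the Hessian H = grad^2 f:
  H = [[-4, 1], [1, -8]]
Verify stationarity: grad f(x*) = H x* + g = (0, 0).
Eigenvalues of H: -8.2361, -3.7639.
Both eigenvalues < 0, so H is negative definite -> x* is a strict local max.

max


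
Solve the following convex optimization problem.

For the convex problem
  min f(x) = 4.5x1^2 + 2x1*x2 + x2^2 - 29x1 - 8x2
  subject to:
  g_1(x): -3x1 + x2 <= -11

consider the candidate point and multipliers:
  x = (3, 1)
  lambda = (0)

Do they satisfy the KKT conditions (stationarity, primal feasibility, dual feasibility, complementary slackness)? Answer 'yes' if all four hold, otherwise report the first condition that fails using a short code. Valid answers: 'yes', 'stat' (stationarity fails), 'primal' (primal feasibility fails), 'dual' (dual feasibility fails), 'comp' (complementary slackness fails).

Gradient of f: grad f(x) = Q x + c = (0, 0)
Constraint values g_i(x) = a_i^T x - b_i:
  g_1((3, 1)) = 3
Stationarity residual: grad f(x) + sum_i lambda_i a_i = (0, 0)
  -> stationarity OK
Primal feasibility (all g_i <= 0): FAILS
Dual feasibility (all lambda_i >= 0): OK
Complementary slackness (lambda_i * g_i(x) = 0 for all i): OK

Verdict: the first failing condition is primal_feasibility -> primal.

primal


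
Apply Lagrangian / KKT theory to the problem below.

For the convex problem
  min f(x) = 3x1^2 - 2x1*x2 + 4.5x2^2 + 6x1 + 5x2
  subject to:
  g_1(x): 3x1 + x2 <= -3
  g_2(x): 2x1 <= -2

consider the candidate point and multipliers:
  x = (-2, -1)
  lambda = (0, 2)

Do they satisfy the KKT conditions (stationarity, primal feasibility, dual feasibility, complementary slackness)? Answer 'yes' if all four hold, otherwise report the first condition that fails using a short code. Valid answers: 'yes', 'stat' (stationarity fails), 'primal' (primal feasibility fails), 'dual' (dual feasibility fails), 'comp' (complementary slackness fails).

Gradient of f: grad f(x) = Q x + c = (-4, 0)
Constraint values g_i(x) = a_i^T x - b_i:
  g_1((-2, -1)) = -4
  g_2((-2, -1)) = -2
Stationarity residual: grad f(x) + sum_i lambda_i a_i = (0, 0)
  -> stationarity OK
Primal feasibility (all g_i <= 0): OK
Dual feasibility (all lambda_i >= 0): OK
Complementary slackness (lambda_i * g_i(x) = 0 for all i): FAILS

Verdict: the first failing condition is complementary_slackness -> comp.

comp


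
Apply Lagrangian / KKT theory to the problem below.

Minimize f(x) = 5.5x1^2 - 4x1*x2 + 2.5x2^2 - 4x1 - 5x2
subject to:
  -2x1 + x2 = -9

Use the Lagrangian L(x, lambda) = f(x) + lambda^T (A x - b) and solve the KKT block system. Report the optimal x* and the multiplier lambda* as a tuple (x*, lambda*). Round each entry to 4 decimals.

Form the Lagrangian:
  L(x, lambda) = (1/2) x^T Q x + c^T x + lambda^T (A x - b)
Stationarity (grad_x L = 0): Q x + c + A^T lambda = 0.
Primal feasibility: A x = b.

This gives the KKT block system:
  [ Q   A^T ] [ x     ]   [-c ]
  [ A    0  ] [ lambda ] = [ b ]

Solving the linear system:
  x*      = (4.5333, 0.0667)
  lambda* = (22.8)
  f(x*)   = 93.3667

x* = (4.5333, 0.0667), lambda* = (22.8)


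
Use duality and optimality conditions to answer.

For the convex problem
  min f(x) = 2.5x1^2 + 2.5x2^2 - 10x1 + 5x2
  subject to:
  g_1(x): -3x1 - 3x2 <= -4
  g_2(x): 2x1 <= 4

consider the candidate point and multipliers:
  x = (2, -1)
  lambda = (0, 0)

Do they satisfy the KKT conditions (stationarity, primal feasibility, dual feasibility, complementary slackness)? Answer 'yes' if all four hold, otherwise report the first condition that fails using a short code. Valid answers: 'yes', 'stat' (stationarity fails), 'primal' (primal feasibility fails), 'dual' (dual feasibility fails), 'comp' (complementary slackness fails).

Gradient of f: grad f(x) = Q x + c = (0, 0)
Constraint values g_i(x) = a_i^T x - b_i:
  g_1((2, -1)) = 1
  g_2((2, -1)) = 0
Stationarity residual: grad f(x) + sum_i lambda_i a_i = (0, 0)
  -> stationarity OK
Primal feasibility (all g_i <= 0): FAILS
Dual feasibility (all lambda_i >= 0): OK
Complementary slackness (lambda_i * g_i(x) = 0 for all i): OK

Verdict: the first failing condition is primal_feasibility -> primal.

primal


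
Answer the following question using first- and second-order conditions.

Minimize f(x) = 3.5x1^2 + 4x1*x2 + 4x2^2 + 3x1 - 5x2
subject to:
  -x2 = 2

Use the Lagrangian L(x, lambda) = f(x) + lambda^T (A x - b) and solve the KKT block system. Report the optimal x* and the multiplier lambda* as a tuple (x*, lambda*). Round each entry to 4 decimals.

Form the Lagrangian:
  L(x, lambda) = (1/2) x^T Q x + c^T x + lambda^T (A x - b)
Stationarity (grad_x L = 0): Q x + c + A^T lambda = 0.
Primal feasibility: A x = b.

This gives the KKT block system:
  [ Q   A^T ] [ x     ]   [-c ]
  [ A    0  ] [ lambda ] = [ b ]

Solving the linear system:
  x*      = (0.7143, -2)
  lambda* = (-18.1429)
  f(x*)   = 24.2143

x* = (0.7143, -2), lambda* = (-18.1429)


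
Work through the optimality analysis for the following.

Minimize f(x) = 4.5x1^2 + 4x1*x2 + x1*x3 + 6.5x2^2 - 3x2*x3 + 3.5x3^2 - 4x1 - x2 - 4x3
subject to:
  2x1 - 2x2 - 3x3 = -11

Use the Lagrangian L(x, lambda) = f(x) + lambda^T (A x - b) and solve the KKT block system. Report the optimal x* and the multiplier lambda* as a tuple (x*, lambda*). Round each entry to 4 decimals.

Form the Lagrangian:
  L(x, lambda) = (1/2) x^T Q x + c^T x + lambda^T (A x - b)
Stationarity (grad_x L = 0): Q x + c + A^T lambda = 0.
Primal feasibility: A x = b.

This gives the KKT block system:
  [ Q   A^T ] [ x     ]   [-c ]
  [ A    0  ] [ lambda ] = [ b ]

Solving the linear system:
  x*      = (-0.8861, 1.2366, 2.2516)
  lambda* = (2.3884)
  f(x*)   = 9.7867

x* = (-0.8861, 1.2366, 2.2516), lambda* = (2.3884)


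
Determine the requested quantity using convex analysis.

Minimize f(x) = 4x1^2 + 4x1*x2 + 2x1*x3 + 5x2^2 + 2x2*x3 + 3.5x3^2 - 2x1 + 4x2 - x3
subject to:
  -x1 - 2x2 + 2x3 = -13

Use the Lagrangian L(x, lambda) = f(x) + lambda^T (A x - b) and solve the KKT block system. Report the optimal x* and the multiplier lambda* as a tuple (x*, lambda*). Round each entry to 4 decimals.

Form the Lagrangian:
  L(x, lambda) = (1/2) x^T Q x + c^T x + lambda^T (A x - b)
Stationarity (grad_x L = 0): Q x + c + A^T lambda = 0.
Primal feasibility: A x = b.

This gives the KKT block system:
  [ Q   A^T ] [ x     ]   [-c ]
  [ A    0  ] [ lambda ] = [ b ]

Solving the linear system:
  x*      = (1.6154, 1.8352, -3.8571)
  lambda* = (10.5495)
  f(x*)   = 72.5549

x* = (1.6154, 1.8352, -3.8571), lambda* = (10.5495)


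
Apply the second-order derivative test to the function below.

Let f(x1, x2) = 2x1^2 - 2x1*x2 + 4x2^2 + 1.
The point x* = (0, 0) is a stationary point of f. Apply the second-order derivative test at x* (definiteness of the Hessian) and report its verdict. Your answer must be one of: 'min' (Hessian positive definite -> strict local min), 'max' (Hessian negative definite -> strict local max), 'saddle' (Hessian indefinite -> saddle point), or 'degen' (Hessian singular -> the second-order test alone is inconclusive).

Compute the Hessian H = grad^2 f:
  H = [[4, -2], [-2, 8]]
Verify stationarity: grad f(x*) = H x* + g = (0, 0).
Eigenvalues of H: 3.1716, 8.8284.
Both eigenvalues > 0, so H is positive definite -> x* is a strict local min.

min


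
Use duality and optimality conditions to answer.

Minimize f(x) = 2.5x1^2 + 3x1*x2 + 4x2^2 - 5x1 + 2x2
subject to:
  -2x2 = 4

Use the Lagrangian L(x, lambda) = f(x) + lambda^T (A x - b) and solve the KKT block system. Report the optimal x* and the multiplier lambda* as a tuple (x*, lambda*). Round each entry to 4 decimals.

Form the Lagrangian:
  L(x, lambda) = (1/2) x^T Q x + c^T x + lambda^T (A x - b)
Stationarity (grad_x L = 0): Q x + c + A^T lambda = 0.
Primal feasibility: A x = b.

This gives the KKT block system:
  [ Q   A^T ] [ x     ]   [-c ]
  [ A    0  ] [ lambda ] = [ b ]

Solving the linear system:
  x*      = (2.2, -2)
  lambda* = (-3.7)
  f(x*)   = -0.1

x* = (2.2, -2), lambda* = (-3.7)


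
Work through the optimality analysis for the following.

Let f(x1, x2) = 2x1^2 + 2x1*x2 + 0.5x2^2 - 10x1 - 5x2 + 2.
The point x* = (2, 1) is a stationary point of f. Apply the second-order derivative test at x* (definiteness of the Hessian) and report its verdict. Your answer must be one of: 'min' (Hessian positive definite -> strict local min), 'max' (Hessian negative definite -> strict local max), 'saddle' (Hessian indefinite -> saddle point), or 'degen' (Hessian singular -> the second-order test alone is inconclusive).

Compute the Hessian H = grad^2 f:
  H = [[4, 2], [2, 1]]
Verify stationarity: grad f(x*) = H x* + g = (0, 0).
Eigenvalues of H: 0, 5.
H has a zero eigenvalue (singular; positive semidefinite but not definite), so H is neither positive definite, negative definite, nor indefinite. The second-order test alone is inconclusive -> degen.
(Indeed, f is constant along the null direction of H through x*, so x* is not a strict local extremum.)

degen


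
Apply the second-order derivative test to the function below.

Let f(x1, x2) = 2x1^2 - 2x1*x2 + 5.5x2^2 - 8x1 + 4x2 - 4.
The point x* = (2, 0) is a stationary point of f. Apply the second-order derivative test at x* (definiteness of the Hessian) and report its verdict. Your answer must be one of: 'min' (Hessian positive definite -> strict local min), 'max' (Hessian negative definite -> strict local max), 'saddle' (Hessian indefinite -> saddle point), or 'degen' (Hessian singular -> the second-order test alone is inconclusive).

Compute the Hessian H = grad^2 f:
  H = [[4, -2], [-2, 11]]
Verify stationarity: grad f(x*) = H x* + g = (0, 0).
Eigenvalues of H: 3.4689, 11.5311.
Both eigenvalues > 0, so H is positive definite -> x* is a strict local min.

min


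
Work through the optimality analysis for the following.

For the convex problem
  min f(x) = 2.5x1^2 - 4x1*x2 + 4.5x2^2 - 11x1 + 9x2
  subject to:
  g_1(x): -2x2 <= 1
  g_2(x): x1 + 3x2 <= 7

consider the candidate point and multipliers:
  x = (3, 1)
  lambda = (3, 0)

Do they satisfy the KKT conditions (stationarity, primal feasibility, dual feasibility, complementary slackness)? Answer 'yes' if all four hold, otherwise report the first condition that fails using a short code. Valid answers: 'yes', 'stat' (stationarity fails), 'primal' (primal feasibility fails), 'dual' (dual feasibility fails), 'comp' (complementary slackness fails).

Gradient of f: grad f(x) = Q x + c = (0, 6)
Constraint values g_i(x) = a_i^T x - b_i:
  g_1((3, 1)) = -3
  g_2((3, 1)) = -1
Stationarity residual: grad f(x) + sum_i lambda_i a_i = (0, 0)
  -> stationarity OK
Primal feasibility (all g_i <= 0): OK
Dual feasibility (all lambda_i >= 0): OK
Complementary slackness (lambda_i * g_i(x) = 0 for all i): FAILS

Verdict: the first failing condition is complementary_slackness -> comp.

comp


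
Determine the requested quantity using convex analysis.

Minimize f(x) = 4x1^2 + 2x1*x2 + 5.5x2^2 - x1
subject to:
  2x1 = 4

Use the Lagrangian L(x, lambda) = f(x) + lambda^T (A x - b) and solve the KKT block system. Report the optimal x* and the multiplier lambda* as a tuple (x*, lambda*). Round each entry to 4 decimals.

Form the Lagrangian:
  L(x, lambda) = (1/2) x^T Q x + c^T x + lambda^T (A x - b)
Stationarity (grad_x L = 0): Q x + c + A^T lambda = 0.
Primal feasibility: A x = b.

This gives the KKT block system:
  [ Q   A^T ] [ x     ]   [-c ]
  [ A    0  ] [ lambda ] = [ b ]

Solving the linear system:
  x*      = (2, -0.3636)
  lambda* = (-7.1364)
  f(x*)   = 13.2727

x* = (2, -0.3636), lambda* = (-7.1364)


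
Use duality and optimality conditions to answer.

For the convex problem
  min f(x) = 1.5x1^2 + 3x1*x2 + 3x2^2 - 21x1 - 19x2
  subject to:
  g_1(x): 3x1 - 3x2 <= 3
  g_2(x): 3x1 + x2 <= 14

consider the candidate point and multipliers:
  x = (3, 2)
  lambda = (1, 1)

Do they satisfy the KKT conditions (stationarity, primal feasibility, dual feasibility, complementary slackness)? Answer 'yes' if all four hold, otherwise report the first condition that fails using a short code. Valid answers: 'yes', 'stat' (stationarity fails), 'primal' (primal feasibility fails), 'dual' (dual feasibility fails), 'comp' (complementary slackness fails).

Gradient of f: grad f(x) = Q x + c = (-6, 2)
Constraint values g_i(x) = a_i^T x - b_i:
  g_1((3, 2)) = 0
  g_2((3, 2)) = -3
Stationarity residual: grad f(x) + sum_i lambda_i a_i = (0, 0)
  -> stationarity OK
Primal feasibility (all g_i <= 0): OK
Dual feasibility (all lambda_i >= 0): OK
Complementary slackness (lambda_i * g_i(x) = 0 for all i): FAILS

Verdict: the first failing condition is complementary_slackness -> comp.

comp


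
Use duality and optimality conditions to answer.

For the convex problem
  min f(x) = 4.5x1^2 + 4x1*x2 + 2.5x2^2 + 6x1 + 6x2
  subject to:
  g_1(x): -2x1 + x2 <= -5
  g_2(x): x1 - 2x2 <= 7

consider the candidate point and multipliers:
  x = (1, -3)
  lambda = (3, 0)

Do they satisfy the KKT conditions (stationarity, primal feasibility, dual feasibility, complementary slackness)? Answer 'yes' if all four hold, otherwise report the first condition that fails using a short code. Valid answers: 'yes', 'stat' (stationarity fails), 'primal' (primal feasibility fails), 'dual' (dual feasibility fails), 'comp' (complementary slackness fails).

Gradient of f: grad f(x) = Q x + c = (3, -5)
Constraint values g_i(x) = a_i^T x - b_i:
  g_1((1, -3)) = 0
  g_2((1, -3)) = 0
Stationarity residual: grad f(x) + sum_i lambda_i a_i = (-3, -2)
  -> stationarity FAILS
Primal feasibility (all g_i <= 0): OK
Dual feasibility (all lambda_i >= 0): OK
Complementary slackness (lambda_i * g_i(x) = 0 for all i): OK

Verdict: the first failing condition is stationarity -> stat.

stat


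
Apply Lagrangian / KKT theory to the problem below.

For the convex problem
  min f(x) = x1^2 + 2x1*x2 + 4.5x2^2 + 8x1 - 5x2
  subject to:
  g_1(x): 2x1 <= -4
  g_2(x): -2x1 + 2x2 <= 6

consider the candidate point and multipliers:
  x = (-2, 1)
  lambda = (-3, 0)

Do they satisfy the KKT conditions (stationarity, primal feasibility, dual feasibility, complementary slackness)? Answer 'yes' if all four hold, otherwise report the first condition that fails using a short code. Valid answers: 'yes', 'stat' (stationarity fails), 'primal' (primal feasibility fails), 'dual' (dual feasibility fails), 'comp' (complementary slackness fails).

Gradient of f: grad f(x) = Q x + c = (6, 0)
Constraint values g_i(x) = a_i^T x - b_i:
  g_1((-2, 1)) = 0
  g_2((-2, 1)) = 0
Stationarity residual: grad f(x) + sum_i lambda_i a_i = (0, 0)
  -> stationarity OK
Primal feasibility (all g_i <= 0): OK
Dual feasibility (all lambda_i >= 0): FAILS
Complementary slackness (lambda_i * g_i(x) = 0 for all i): OK

Verdict: the first failing condition is dual_feasibility -> dual.

dual


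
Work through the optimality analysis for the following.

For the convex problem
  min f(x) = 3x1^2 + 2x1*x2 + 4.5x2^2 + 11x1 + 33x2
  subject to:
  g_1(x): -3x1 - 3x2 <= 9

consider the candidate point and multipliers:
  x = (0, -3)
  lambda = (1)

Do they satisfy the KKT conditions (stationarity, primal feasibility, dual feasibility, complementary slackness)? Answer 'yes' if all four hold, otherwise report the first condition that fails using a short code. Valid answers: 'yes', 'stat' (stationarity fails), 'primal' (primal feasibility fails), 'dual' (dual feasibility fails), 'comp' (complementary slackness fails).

Gradient of f: grad f(x) = Q x + c = (5, 6)
Constraint values g_i(x) = a_i^T x - b_i:
  g_1((0, -3)) = 0
Stationarity residual: grad f(x) + sum_i lambda_i a_i = (2, 3)
  -> stationarity FAILS
Primal feasibility (all g_i <= 0): OK
Dual feasibility (all lambda_i >= 0): OK
Complementary slackness (lambda_i * g_i(x) = 0 for all i): OK

Verdict: the first failing condition is stationarity -> stat.

stat


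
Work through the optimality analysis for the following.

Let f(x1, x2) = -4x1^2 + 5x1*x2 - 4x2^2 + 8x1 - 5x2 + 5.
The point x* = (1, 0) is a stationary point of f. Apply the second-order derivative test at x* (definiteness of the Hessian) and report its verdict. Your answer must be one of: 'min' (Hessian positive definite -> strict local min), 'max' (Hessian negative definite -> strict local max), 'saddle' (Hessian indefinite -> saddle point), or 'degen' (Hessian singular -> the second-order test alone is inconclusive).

Compute the Hessian H = grad^2 f:
  H = [[-8, 5], [5, -8]]
Verify stationarity: grad f(x*) = H x* + g = (0, 0).
Eigenvalues of H: -13, -3.
Both eigenvalues < 0, so H is negative definite -> x* is a strict local max.

max
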